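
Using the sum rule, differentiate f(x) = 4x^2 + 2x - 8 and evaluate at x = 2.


Differentiate term by term using power and sum rules:
f(x) = 4x^2 + 2x - 8
f'(x) = 8x + 2
Substitute x = 2:
f'(2) = 8 * 2 + 2
= 16 + 2
= 18

18


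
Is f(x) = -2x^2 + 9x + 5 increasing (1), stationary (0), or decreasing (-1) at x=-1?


Compute f'(x) to determine behavior:
f'(x) = -4x + 9
f'(-1) = -4 * (-1) + 9
= 4 + 9
= 13
Since f'(-1) > 0, the function is increasing (1)

1


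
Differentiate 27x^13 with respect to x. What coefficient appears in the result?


We apply the power rule: d/dx [ax^n] = a*n * x^(n-1)
d/dx [27x^13]
= 27 * 13 * x^(13-1)
= 351x^12
The coefficient is 351

351


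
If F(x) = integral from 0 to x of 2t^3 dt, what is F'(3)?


By the Fundamental Theorem of Calculus (Part 1):
If F(x) = integral from 0 to x of f(t) dt, then F'(x) = f(x)
Here f(t) = 2t^3
So F'(x) = 2x^3
Evaluate at x = 3:
F'(3) = 2 * 3^3
= 2 * 27
= 54

54


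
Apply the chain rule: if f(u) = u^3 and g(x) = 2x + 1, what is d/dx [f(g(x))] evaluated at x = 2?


Using the chain rule: (f(g(x)))' = f'(g(x)) * g'(x)
First, find g(2):
g(2) = 2 * 2 + 1 = 5
Next, f'(u) = 3u^2
And g'(x) = 2
So f'(g(2)) * g'(2)
= 3 * 5^2 * 2
= 3 * 25 * 2
= 150

150


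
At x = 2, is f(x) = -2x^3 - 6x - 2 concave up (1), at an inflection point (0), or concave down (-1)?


Concavity is determined by the sign of f''(x).
f(x) = -2x^3 - 6x - 2
f'(x) = -6x^2 - 6
f''(x) = -12x
f''(2) = -12 * 2 + 0
= -24 + 0
= -24
Since f''(2) < 0, the function is concave down (-1)

-1


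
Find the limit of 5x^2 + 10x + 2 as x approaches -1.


Since polynomials are continuous, we use direct substitution.
lim(x->-1) of 5x^2 + 10x + 2
= 5 * (-1)^2 + 10 * (-1) + 2
= 5 - 10 + 2
= -3

-3


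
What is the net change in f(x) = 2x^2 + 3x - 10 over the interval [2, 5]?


Net change = f(b) - f(a)
f(x) = 2x^2 + 3x - 10
Compute f(5):
f(5) = 2 * 5^2 + 3 * 5 - 10
= 50 + 15 - 10
= 55
Compute f(2):
f(2) = 2 * 2^2 + 3 * 2 - 10
= 8 + 6 - 10
= 4
Net change = 55 - 4 = 51

51


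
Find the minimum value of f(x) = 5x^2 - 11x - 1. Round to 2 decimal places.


For a quadratic f(x) = ax^2 + bx + c with a > 0, the minimum is at the vertex.
Vertex x-coordinate: x = -b/(2a)
x = -(-11) / (2 * 5)
x = 11/10
Substitute back to find the minimum value:
f(11/10) = 5 * (11/10)^2 - 11 * (11/10) - 1
= 121/20 - 121/10 - 1
= -141/20 = -7.05

-7.05


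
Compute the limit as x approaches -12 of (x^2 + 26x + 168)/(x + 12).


Direct substitution gives 0/0, so we factor the numerator.
Factor: (x^2 + 26x + 168) = (x + 12)(x + 14)
Cancel the common factor (x + 12):
(x^2 + 26x + 168)/(x + 12) = (x + 14)
Now substitute x = -12:
= (-12) - (-14) = 2

2


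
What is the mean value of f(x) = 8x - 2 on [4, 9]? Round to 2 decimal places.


Average value = 1/(b-a) * integral from a to b of f(x) dx
First compute the integral of 8x - 2:
F(x) = 4x^2 - 2x
F(9) = 4 * 81 - 2 * 9 = 306
F(4) = 4 * 16 - 2 * 4 = 56
Integral = 306 - 56 = 250
Average = 250 / (9 - 4) = 250 / 5
= 50 = 50.00

50.00


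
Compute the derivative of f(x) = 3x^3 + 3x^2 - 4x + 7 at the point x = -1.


Differentiate f(x) = 3x^3 + 3x^2 - 4x + 7 term by term:
f'(x) = 9x^2 + 6x - 4
Substitute x = -1:
f'(-1) = 9 * (-1)^2 + 6 * (-1) - 4
= 9 - 6 - 4
= -1

-1


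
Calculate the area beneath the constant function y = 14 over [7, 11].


The area under a constant function y = 14 is a rectangle.
Width = 11 - 7 = 4
Height = 14
Area = width * height
= 4 * 14
= 56

56


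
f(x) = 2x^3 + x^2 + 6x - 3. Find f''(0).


First derivative:
f'(x) = 6x^2 + 2x + 6
Second derivative:
f''(x) = 12x + 2
Substitute x = 0:
f''(0) = 12 * 0 + 2
= 0 + 2
= 2

2


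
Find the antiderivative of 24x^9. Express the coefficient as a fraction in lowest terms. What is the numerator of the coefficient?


Apply the power rule for integration:
integral of ax^n dx = a/(n+1) * x^(n+1) + C
integral of 24x^9 dx
= 24/10 * x^10 + C
= 12/5 * x^10 + C
The coefficient in lowest terms is 12/5, and its numerator is 12

12


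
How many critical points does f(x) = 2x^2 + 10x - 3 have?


Find where f'(x) = 0:
f'(x) = 4x + 10
Set f'(x) = 0:
4x + 10 = 0
x = -10 / 4 = -5/2
This is a linear equation in x, so there is exactly one solution.
Number of critical points: 1

1


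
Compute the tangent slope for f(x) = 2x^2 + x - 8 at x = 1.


The slope of the tangent line equals f'(x) at the point.
f(x) = 2x^2 + x - 8
f'(x) = 4x + 1
At x = 1:
f'(1) = 4 * 1 + 1
= 4 + 1
= 5

5


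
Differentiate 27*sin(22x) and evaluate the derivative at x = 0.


Apply the chain rule to differentiate 27*sin(22x):
d/dx [27*sin(22x)]
= 27 * cos(22x) * d/dx(22x)
= 27 * 22 * cos(22x)
= 594 * cos(22x)
Evaluate at x = 0:
= 594 * cos(0)
= 594 * 1
= 594

594


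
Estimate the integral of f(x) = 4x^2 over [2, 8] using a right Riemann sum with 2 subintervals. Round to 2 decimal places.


Right Riemann sum uses right endpoints of each subinterval.
Interval: [2, 8], n = 2
dx = (8 - 2) / 2 = 3
Right endpoints: [5, 8]
f values: [100, 256]
Sum = dx * (sum of f values)
= 3 * 356
= 1068 = 1068.00

1068.00


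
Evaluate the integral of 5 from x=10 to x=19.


The integral of a constant k over [a, b] equals k * (b - a).
integral from 10 to 19 of 5 dx
= 5 * (19 - 10)
= 5 * 9
= 45

45


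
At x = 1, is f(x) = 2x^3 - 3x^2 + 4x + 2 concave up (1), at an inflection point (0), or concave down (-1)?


Concavity is determined by the sign of f''(x).
f(x) = 2x^3 - 3x^2 + 4x + 2
f'(x) = 6x^2 - 6x + 4
f''(x) = 12x - 6
f''(1) = 12 * 1 - 6
= 12 - 6
= 6
Since f''(1) > 0, the function is concave up (1)

1


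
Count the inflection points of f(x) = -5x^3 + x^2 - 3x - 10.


Inflection points occur where f''(x) = 0 and concavity changes.
f(x) = -5x^3 + x^2 - 3x - 10
f'(x) = -15x^2 + 2x - 3
f''(x) = -30x + 2
Set f''(x) = 0:
-30x + 2 = 0
x = -2 / (-30) = 1/15
Since f''(x) is linear (degree 1), it changes sign at this point.
Therefore there is exactly 1 inflection point.

1


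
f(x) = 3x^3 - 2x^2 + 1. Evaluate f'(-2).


Differentiate f(x) = 3x^3 - 2x^2 + 1 term by term:
f'(x) = 9x^2 - 4x
Substitute x = -2:
f'(-2) = 9 * (-2)^2 - 4 * (-2) + 0
= 36 + 8 + 0
= 44

44


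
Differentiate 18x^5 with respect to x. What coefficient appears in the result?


We apply the power rule: d/dx [ax^n] = a*n * x^(n-1)
d/dx [18x^5]
= 18 * 5 * x^(5-1)
= 90x^4
The coefficient is 90

90


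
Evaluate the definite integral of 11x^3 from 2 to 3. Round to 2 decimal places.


Find the antiderivative of 11x^3:
F(x) = 11/4 * x^4
Apply the Fundamental Theorem of Calculus:
F(3) - F(2)
= 11/4 * 3^4 - 11/4 * 2^4
= 11/4 * (81 - 16)
= 11/4 * 65
= 715/4 = 178.75

178.75


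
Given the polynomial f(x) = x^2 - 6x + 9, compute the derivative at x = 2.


Differentiate term by term using power and sum rules:
f(x) = x^2 - 6x + 9
f'(x) = 2x - 6
Substitute x = 2:
f'(2) = 2 * 2 - 6
= 4 - 6
= -2

-2


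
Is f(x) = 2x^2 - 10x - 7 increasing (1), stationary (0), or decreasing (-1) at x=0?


Compute f'(x) to determine behavior:
f'(x) = 4x - 10
f'(0) = 4 * 0 - 10
= 0 - 10
= -10
Since f'(0) < 0, the function is decreasing (-1)

-1


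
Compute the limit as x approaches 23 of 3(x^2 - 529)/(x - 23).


Direct substitution gives 0/0, so we factor the numerator.
Factor: 3(x^2 - 529) = 3 * (x - 23)(x + 23)
Cancel the common factor (x - 23):
3(x^2 - 529)/(x - 23) = 3 * (x + 23)
Now substitute x = 23:
= 3 * (23 + 23) = 138

138


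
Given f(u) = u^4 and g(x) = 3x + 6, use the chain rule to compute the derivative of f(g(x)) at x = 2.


Using the chain rule: (f(g(x)))' = f'(g(x)) * g'(x)
First, find g(2):
g(2) = 3 * 2 + 6 = 12
Next, f'(u) = 4u^3
And g'(x) = 3
So f'(g(2)) * g'(2)
= 4 * 12^3 * 3
= 4 * 1728 * 3
= 20736

20736


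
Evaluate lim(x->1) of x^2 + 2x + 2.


Since polynomials are continuous, we use direct substitution.
lim(x->1) of x^2 + 2x + 2
= 1 * 1^2 + 2 * 1 + 2
= 1 + 2 + 2
= 5

5


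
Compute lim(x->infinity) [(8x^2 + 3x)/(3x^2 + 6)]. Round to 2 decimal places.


For limits at infinity with equal-degree polynomials,
we compare leading coefficients.
Numerator leading term: 8x^2
Denominator leading term: 3x^2
Divide both by x^2:
lim = (8 + 3/x) / (3 + 6/x^2)
As x -> infinity, the 1/x and 1/x^2 terms vanish:
= 8/3 ≈ 2.67

2.67


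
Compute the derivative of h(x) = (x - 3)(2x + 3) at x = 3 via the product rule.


Let u(x) = x - 3 and v(x) = 2x + 3
u'(x) = 1
v'(x) = 2
Product rule: h'(x) = u'(x)*v(x) + u(x)*v'(x)
= 1 * (2x + 3) + (x - 3) * 2
At x = 3:
u(3) = 1 * 3 - 3 = 0
v(3) = 2 * 3 + 3 = 9
h'(3) = 1 * 9 + 0 * 2
= 9 + 0
= 9

9


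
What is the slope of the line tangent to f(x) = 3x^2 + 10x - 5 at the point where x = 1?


The slope of the tangent line equals f'(x) at the point.
f(x) = 3x^2 + 10x - 5
f'(x) = 6x + 10
At x = 1:
f'(1) = 6 * 1 + 10
= 6 + 10
= 16

16


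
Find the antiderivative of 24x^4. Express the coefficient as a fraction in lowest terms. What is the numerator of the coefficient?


Apply the power rule for integration:
integral of ax^n dx = a/(n+1) * x^(n+1) + C
integral of 24x^4 dx
= 24/5 * x^5 + C
The coefficient in lowest terms is 24/5, and its numerator is 24

24


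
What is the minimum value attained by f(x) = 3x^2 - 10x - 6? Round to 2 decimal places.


For a quadratic f(x) = ax^2 + bx + c with a > 0, the minimum is at the vertex.
Vertex x-coordinate: x = -b/(2a)
x = -(-10) / (2 * 3)
x = 10/6 = 5/3
Substitute back to find the minimum value:
f(5/3) = 3 * (5/3)^2 - 10 * (5/3) - 6
= 25/3 - 50/3 - 6
= -43/3 ≈ -14.33

-14.33


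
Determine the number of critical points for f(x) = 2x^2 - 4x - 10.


Find where f'(x) = 0:
f'(x) = 4x - 4
Set f'(x) = 0:
4x - 4 = 0
x = 4 / 4 = 1
This is a linear equation in x, so there is exactly one solution.
Number of critical points: 1

1


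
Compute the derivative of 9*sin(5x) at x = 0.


Apply the chain rule to differentiate 9*sin(5x):
d/dx [9*sin(5x)]
= 9 * cos(5x) * d/dx(5x)
= 9 * 5 * cos(5x)
= 45 * cos(5x)
Evaluate at x = 0:
= 45 * cos(0)
= 45 * 1
= 45

45


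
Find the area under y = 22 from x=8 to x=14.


The area under a constant function y = 22 is a rectangle.
Width = 14 - 8 = 6
Height = 22
Area = width * height
= 6 * 22
= 132

132


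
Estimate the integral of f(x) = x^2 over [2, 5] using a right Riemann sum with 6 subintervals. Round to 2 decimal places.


Right Riemann sum uses right endpoints of each subinterval.
Interval: [2, 5], n = 6
dx = (5 - 2) / 6 = 1/2
Right endpoints: [5/2, 3, 7/2, 4, 9/2, 5]
f values: [25/4, 9, 49/4, 16, 81/4, 25]
Sum = dx * (sum of f values)
= 1/2 * 355/4
= 355/8 ≈ 44.38

44.38


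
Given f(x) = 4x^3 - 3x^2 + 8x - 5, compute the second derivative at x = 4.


First derivative:
f'(x) = 12x^2 - 6x + 8
Second derivative:
f''(x) = 24x - 6
Substitute x = 4:
f''(4) = 24 * 4 - 6
= 96 - 6
= 90

90


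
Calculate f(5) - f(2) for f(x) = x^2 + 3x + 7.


Net change = f(b) - f(a)
f(x) = x^2 + 3x + 7
Compute f(5):
f(5) = 1 * 5^2 + 3 * 5 + 7
= 25 + 15 + 7
= 47
Compute f(2):
f(2) = 1 * 2^2 + 3 * 2 + 7
= 4 + 6 + 7
= 17
Net change = 47 - 17 = 30

30


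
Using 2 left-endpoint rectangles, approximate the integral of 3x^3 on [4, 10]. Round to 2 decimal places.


Left Riemann sum uses left endpoints of each subinterval.
Interval: [4, 10], n = 2
dx = (10 - 4) / 2 = 3
Left endpoints: [4, 7]
f values: [192, 1029]
Sum = dx * (sum of f values)
= 3 * 1221
= 3663 = 3663.00

3663.00


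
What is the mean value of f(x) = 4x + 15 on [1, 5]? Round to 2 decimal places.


Average value = 1/(b-a) * integral from a to b of f(x) dx
First compute the integral of 4x + 15:
F(x) = 2x^2 + 15x
F(5) = 2 * 25 + 15 * 5 = 125
F(1) = 2 * 1 + 15 * 1 = 17
Integral = 125 - 17 = 108
Average = 108 / (5 - 1) = 108 / 4
= 27 = 27.00

27.00


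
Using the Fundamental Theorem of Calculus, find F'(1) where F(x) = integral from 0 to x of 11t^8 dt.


By the Fundamental Theorem of Calculus (Part 1):
If F(x) = integral from 0 to x of f(t) dt, then F'(x) = f(x)
Here f(t) = 11t^8
So F'(x) = 11x^8
Evaluate at x = 1:
F'(1) = 11 * 1^8
= 11 * 1
= 11

11


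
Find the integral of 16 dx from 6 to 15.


The integral of a constant k over [a, b] equals k * (b - a).
integral from 6 to 15 of 16 dx
= 16 * (15 - 6)
= 16 * 9
= 144

144


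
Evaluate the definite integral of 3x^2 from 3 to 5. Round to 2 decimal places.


Find the antiderivative of 3x^2:
F(x) = 3/3 * x^3
Apply the Fundamental Theorem of Calculus:
F(5) - F(3)
= 3/3 * 5^3 - 3/3 * 3^3
= 3/3 * (125 - 27)
= 3/3 * 98
= 98 = 98.00

98.00


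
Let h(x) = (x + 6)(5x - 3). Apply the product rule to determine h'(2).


Let u(x) = x + 6 and v(x) = 5x - 3
u'(x) = 1
v'(x) = 5
Product rule: h'(x) = u'(x)*v(x) + u(x)*v'(x)
= 1 * (5x - 3) + (x + 6) * 5
At x = 2:
u(2) = 1 * 2 + 6 = 8
v(2) = 5 * 2 - 3 = 7
h'(2) = 1 * 7 + 8 * 5
= 7 + 40
= 47

47


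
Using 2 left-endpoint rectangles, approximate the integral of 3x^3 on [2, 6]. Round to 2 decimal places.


Left Riemann sum uses left endpoints of each subinterval.
Interval: [2, 6], n = 2
dx = (6 - 2) / 2 = 2
Left endpoints: [2, 4]
f values: [24, 192]
Sum = dx * (sum of f values)
= 2 * 216
= 432 = 432.00

432.00


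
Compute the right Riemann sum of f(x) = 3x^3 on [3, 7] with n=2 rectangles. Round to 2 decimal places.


Right Riemann sum uses right endpoints of each subinterval.
Interval: [3, 7], n = 2
dx = (7 - 3) / 2 = 2
Right endpoints: [5, 7]
f values: [375, 1029]
Sum = dx * (sum of f values)
= 2 * 1404
= 2808 = 2808.00

2808.00


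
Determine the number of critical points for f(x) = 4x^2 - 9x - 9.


Find where f'(x) = 0:
f'(x) = 8x - 9
Set f'(x) = 0:
8x - 9 = 0
x = 9 / 8 = 9/8
This is a linear equation in x, so there is exactly one solution.
Number of critical points: 1

1


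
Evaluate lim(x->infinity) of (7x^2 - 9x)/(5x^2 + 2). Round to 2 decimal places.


For limits at infinity with equal-degree polynomials,
we compare leading coefficients.
Numerator leading term: 7x^2
Denominator leading term: 5x^2
Divide both by x^2:
lim = (7 - 9/x) / (5 + 2/x^2)
As x -> infinity, the 1/x and 1/x^2 terms vanish:
= 7/5 = 1.40

1.40


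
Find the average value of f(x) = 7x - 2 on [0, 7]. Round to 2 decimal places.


Average value = 1/(b-a) * integral from a to b of f(x) dx
First compute the integral of 7x - 2:
F(x) = (7/2)x^2 - 2x
F(7) = 7/2 * 49 - 2 * 7 = 315/2
F(0) = 7/2 * 0 - 2 * 0 = 0
Integral = 315/2 - 0 = 315/2
Average = (315/2) / (7 - 0) = (315/2) / 7
= 45/2 = 22.50

22.50


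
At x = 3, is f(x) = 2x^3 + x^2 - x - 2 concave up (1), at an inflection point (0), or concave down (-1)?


Concavity is determined by the sign of f''(x).
f(x) = 2x^3 + x^2 - x - 2
f'(x) = 6x^2 + 2x - 1
f''(x) = 12x + 2
f''(3) = 12 * 3 + 2
= 36 + 2
= 38
Since f''(3) > 0, the function is concave up (1)

1


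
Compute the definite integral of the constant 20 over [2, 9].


The integral of a constant k over [a, b] equals k * (b - a).
integral from 2 to 9 of 20 dx
= 20 * (9 - 2)
= 20 * 7
= 140

140


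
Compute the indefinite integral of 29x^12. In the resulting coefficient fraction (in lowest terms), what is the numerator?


Apply the power rule for integration:
integral of ax^n dx = a/(n+1) * x^(n+1) + C
integral of 29x^12 dx
= 29/13 * x^13 + C
The coefficient in lowest terms is 29/13, and its numerator is 29

29


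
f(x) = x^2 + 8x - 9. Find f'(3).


Differentiate term by term using power and sum rules:
f(x) = x^2 + 8x - 9
f'(x) = 2x + 8
Substitute x = 3:
f'(3) = 2 * 3 + 8
= 6 + 8
= 14

14


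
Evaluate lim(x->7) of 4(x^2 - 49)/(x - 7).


Direct substitution gives 0/0, so we factor the numerator.
Factor: 4(x^2 - 49) = 4 * (x - 7)(x + 7)
Cancel the common factor (x - 7):
4(x^2 - 49)/(x - 7) = 4 * (x + 7)
Now substitute x = 7:
= 4 * (7 + 7) = 56

56


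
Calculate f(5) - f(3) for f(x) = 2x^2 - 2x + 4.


Net change = f(b) - f(a)
f(x) = 2x^2 - 2x + 4
Compute f(5):
f(5) = 2 * 5^2 - 2 * 5 + 4
= 50 - 10 + 4
= 44
Compute f(3):
f(3) = 2 * 3^2 - 2 * 3 + 4
= 18 - 6 + 4
= 16
Net change = 44 - 16 = 28

28


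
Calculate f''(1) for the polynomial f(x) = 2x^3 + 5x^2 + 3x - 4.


First derivative:
f'(x) = 6x^2 + 10x + 3
Second derivative:
f''(x) = 12x + 10
Substitute x = 1:
f''(1) = 12 * 1 + 10
= 12 + 10
= 22

22


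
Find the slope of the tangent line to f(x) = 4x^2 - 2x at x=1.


The slope of the tangent line equals f'(x) at the point.
f(x) = 4x^2 - 2x
f'(x) = 8x - 2
At x = 1:
f'(1) = 8 * 1 - 2
= 8 - 2
= 6

6


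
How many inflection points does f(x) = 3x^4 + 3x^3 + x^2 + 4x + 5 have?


Inflection points occur where f''(x) = 0 and concavity changes.
f(x) = 3x^4 + 3x^3 + x^2 + 4x + 5
f'(x) = 12x^3 + 9x^2 + 2x + 4
f''(x) = 36x^2 + 18x + 2
This is a quadratic in x. Use the discriminant to count real roots.
Discriminant = (18)^2 - 4 * 36 * 2
= 324 - 288
= 36
Since discriminant > 0, f''(x) = 0 has 2 distinct real solutions.
A quadratic with two distinct real roots changes sign at each root, so concavity changes at both.
Number of inflection points: 2

2


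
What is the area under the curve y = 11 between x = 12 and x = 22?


The area under a constant function y = 11 is a rectangle.
Width = 22 - 12 = 10
Height = 11
Area = width * height
= 10 * 11
= 110

110


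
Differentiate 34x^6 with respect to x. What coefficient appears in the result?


We apply the power rule: d/dx [ax^n] = a*n * x^(n-1)
d/dx [34x^6]
= 34 * 6 * x^(6-1)
= 204x^5
The coefficient is 204

204


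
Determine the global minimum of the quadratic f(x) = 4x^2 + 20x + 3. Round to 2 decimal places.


For a quadratic f(x) = ax^2 + bx + c with a > 0, the minimum is at the vertex.
Vertex x-coordinate: x = -b/(2a)
x = -(20) / (2 * 4)
x = -20/8 = -5/2
Substitute back to find the minimum value:
f(-5/2) = 4 * (-5/2)^2 + 20 * (-5/2) + 3
= 25 - 50 + 3
= -22 = -22.00

-22.00


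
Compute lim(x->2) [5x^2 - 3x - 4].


Since polynomials are continuous, we use direct substitution.
lim(x->2) of 5x^2 - 3x - 4
= 5 * 2^2 - 3 * 2 - 4
= 20 - 6 - 4
= 10

10


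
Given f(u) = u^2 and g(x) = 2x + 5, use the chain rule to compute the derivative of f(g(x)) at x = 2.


Using the chain rule: (f(g(x)))' = f'(g(x)) * g'(x)
First, find g(2):
g(2) = 2 * 2 + 5 = 9
Next, f'(u) = 2u
And g'(x) = 2
So f'(g(2)) * g'(2)
= 2 * 9 * 2
= 36

36


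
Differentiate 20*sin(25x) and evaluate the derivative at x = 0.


Apply the chain rule to differentiate 20*sin(25x):
d/dx [20*sin(25x)]
= 20 * cos(25x) * d/dx(25x)
= 20 * 25 * cos(25x)
= 500 * cos(25x)
Evaluate at x = 0:
= 500 * cos(0)
= 500 * 1
= 500

500


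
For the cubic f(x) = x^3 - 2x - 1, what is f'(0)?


Differentiate f(x) = x^3 - 2x - 1 term by term:
f'(x) = 3x^2 - 2
Substitute x = 0:
f'(0) = 3 * 0^2 + 0 * 0 - 2
= 0 + 0 - 2
= -2

-2


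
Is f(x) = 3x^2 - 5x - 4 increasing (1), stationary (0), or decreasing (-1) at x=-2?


Compute f'(x) to determine behavior:
f'(x) = 6x - 5
f'(-2) = 6 * (-2) - 5
= -12 - 5
= -17
Since f'(-2) < 0, the function is decreasing (-1)

-1


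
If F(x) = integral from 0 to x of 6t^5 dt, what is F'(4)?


By the Fundamental Theorem of Calculus (Part 1):
If F(x) = integral from 0 to x of f(t) dt, then F'(x) = f(x)
Here f(t) = 6t^5
So F'(x) = 6x^5
Evaluate at x = 4:
F'(4) = 6 * 4^5
= 6 * 1024
= 6144

6144


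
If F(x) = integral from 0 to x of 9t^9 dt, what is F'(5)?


By the Fundamental Theorem of Calculus (Part 1):
If F(x) = integral from 0 to x of f(t) dt, then F'(x) = f(x)
Here f(t) = 9t^9
So F'(x) = 9x^9
Evaluate at x = 5:
F'(5) = 9 * 5^9
= 9 * 1953125
= 17578125

17578125


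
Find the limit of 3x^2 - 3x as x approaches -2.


Since polynomials are continuous, we use direct substitution.
lim(x->-2) of 3x^2 - 3x
= 3 * (-2)^2 - 3 * (-2) + 0
= 12 + 6 + 0
= 18

18


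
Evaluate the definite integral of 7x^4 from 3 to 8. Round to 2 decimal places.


Find the antiderivative of 7x^4:
F(x) = 7/5 * x^5
Apply the Fundamental Theorem of Calculus:
F(8) - F(3)
= 7/5 * 8^5 - 7/5 * 3^5
= 7/5 * (32768 - 243)
= 7/5 * 32525
= 45535 = 45535.00

45535.00


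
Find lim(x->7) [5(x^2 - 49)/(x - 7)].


Direct substitution gives 0/0, so we factor the numerator.
Factor: 5(x^2 - 49) = 5 * (x - 7)(x + 7)
Cancel the common factor (x - 7):
5(x^2 - 49)/(x - 7) = 5 * (x + 7)
Now substitute x = 7:
= 5 * (7 + 7) = 70

70


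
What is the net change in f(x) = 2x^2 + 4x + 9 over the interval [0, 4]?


Net change = f(b) - f(a)
f(x) = 2x^2 + 4x + 9
Compute f(4):
f(4) = 2 * 4^2 + 4 * 4 + 9
= 32 + 16 + 9
= 57
Compute f(0):
f(0) = 2 * 0^2 + 4 * 0 + 9
= 0 + 0 + 9
= 9
Net change = 57 - 9 = 48

48


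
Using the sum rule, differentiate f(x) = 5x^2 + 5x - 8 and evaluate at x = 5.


Differentiate term by term using power and sum rules:
f(x) = 5x^2 + 5x - 8
f'(x) = 10x + 5
Substitute x = 5:
f'(5) = 10 * 5 + 5
= 50 + 5
= 55

55


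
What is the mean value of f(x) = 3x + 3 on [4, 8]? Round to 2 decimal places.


Average value = 1/(b-a) * integral from a to b of f(x) dx
First compute the integral of 3x + 3:
F(x) = (3/2)x^2 + 3x
F(8) = 3/2 * 64 + 3 * 8 = 120
F(4) = 3/2 * 16 + 3 * 4 = 36
Integral = 120 - 36 = 84
Average = 84 / (8 - 4) = 84 / 4
= 21 = 21.00

21.00


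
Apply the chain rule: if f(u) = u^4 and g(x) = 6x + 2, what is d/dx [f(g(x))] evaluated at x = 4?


Using the chain rule: (f(g(x)))' = f'(g(x)) * g'(x)
First, find g(4):
g(4) = 6 * 4 + 2 = 26
Next, f'(u) = 4u^3
And g'(x) = 6
So f'(g(4)) * g'(4)
= 4 * 26^3 * 6
= 4 * 17576 * 6
= 421824

421824


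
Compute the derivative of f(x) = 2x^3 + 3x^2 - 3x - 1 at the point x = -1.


Differentiate f(x) = 2x^3 + 3x^2 - 3x - 1 term by term:
f'(x) = 6x^2 + 6x - 3
Substitute x = -1:
f'(-1) = 6 * (-1)^2 + 6 * (-1) - 3
= 6 - 6 - 3
= -3

-3


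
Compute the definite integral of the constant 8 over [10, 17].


The integral of a constant k over [a, b] equals k * (b - a).
integral from 10 to 17 of 8 dx
= 8 * (17 - 10)
= 8 * 7
= 56

56


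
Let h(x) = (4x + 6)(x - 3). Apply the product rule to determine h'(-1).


Let u(x) = 4x + 6 and v(x) = x - 3
u'(x) = 4
v'(x) = 1
Product rule: h'(x) = u'(x)*v(x) + u(x)*v'(x)
= 4 * (x - 3) + (4x + 6) * 1
At x = -1:
u(-1) = 4 * (-1) + 6 = 2
v(-1) = 1 * (-1) - 3 = -4
h'(-1) = 4 * (-4) + 2 * 1
= -16 + 2
= -14

-14


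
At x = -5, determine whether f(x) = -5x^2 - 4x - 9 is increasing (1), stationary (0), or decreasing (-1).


Compute f'(x) to determine behavior:
f'(x) = -10x - 4
f'(-5) = -10 * (-5) - 4
= 50 - 4
= 46
Since f'(-5) > 0, the function is increasing (1)

1


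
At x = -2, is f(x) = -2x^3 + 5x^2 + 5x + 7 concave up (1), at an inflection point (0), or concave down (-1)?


Concavity is determined by the sign of f''(x).
f(x) = -2x^3 + 5x^2 + 5x + 7
f'(x) = -6x^2 + 10x + 5
f''(x) = -12x + 10
f''(-2) = -12 * (-2) + 10
= 24 + 10
= 34
Since f''(-2) > 0, the function is concave up (1)

1


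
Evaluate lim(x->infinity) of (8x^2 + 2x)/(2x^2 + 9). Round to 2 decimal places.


For limits at infinity with equal-degree polynomials,
we compare leading coefficients.
Numerator leading term: 8x^2
Denominator leading term: 2x^2
Divide both by x^2:
lim = (8 + 2/x) / (2 + 9/x^2)
As x -> infinity, the 1/x and 1/x^2 terms vanish:
= 8/2 = 4 = 4.00

4.00


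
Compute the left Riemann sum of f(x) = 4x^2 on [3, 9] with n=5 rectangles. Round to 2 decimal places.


Left Riemann sum uses left endpoints of each subinterval.
Interval: [3, 9], n = 5
dx = (9 - 3) / 5 = 6/5
Left endpoints: [3, 21/5, 27/5, 33/5, 39/5]
f values: [36, 1764/25, 2916/25, 4356/25, 6084/25]
Sum = dx * (sum of f values)
= 6/5 * 3204/5
= 19224/25 = 768.96

768.96


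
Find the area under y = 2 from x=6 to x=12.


The area under a constant function y = 2 is a rectangle.
Width = 12 - 6 = 6
Height = 2
Area = width * height
= 6 * 2
= 12

12


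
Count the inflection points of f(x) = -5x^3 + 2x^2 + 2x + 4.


Inflection points occur where f''(x) = 0 and concavity changes.
f(x) = -5x^3 + 2x^2 + 2x + 4
f'(x) = -15x^2 + 4x + 2
f''(x) = -30x + 4
Set f''(x) = 0:
-30x + 4 = 0
x = -4 / (-30) = 2/15
Since f''(x) is linear (degree 1), it changes sign at this point.
Therefore there is exactly 1 inflection point.

1


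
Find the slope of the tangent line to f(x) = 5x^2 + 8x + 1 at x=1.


The slope of the tangent line equals f'(x) at the point.
f(x) = 5x^2 + 8x + 1
f'(x) = 10x + 8
At x = 1:
f'(1) = 10 * 1 + 8
= 10 + 8
= 18

18


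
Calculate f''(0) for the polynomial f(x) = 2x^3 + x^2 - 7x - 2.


First derivative:
f'(x) = 6x^2 + 2x - 7
Second derivative:
f''(x) = 12x + 2
Substitute x = 0:
f''(0) = 12 * 0 + 2
= 0 + 2
= 2

2


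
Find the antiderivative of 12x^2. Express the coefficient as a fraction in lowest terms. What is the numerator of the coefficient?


Apply the power rule for integration:
integral of ax^n dx = a/(n+1) * x^(n+1) + C
integral of 12x^2 dx
= 12/3 * x^3 + C
= 4 * x^3 + C
The coefficient in lowest terms is 4 = 4/1, so its numerator is 4

4


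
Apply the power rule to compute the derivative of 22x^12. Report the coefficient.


We apply the power rule: d/dx [ax^n] = a*n * x^(n-1)
d/dx [22x^12]
= 22 * 12 * x^(12-1)
= 264x^11
The coefficient is 264

264


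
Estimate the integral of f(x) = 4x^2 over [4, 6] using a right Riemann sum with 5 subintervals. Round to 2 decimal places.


Right Riemann sum uses right endpoints of each subinterval.
Interval: [4, 6], n = 5
dx = (6 - 4) / 5 = 2/5
Right endpoints: [22/5, 24/5, 26/5, 28/5, 6]
f values: [1936/25, 2304/25, 2704/25, 3136/25, 144]
Sum = dx * (sum of f values)
= 2/5 * 2736/5
= 5472/25 = 218.88

218.88


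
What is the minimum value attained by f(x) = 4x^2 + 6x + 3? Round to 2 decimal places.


For a quadratic f(x) = ax^2 + bx + c with a > 0, the minimum is at the vertex.
Vertex x-coordinate: x = -b/(2a)
x = -(6) / (2 * 4)
x = -6/8 = -3/4
Substitute back to find the minimum value:
f(-3/4) = 4 * (-3/4)^2 + 6 * (-3/4) + 3
= 9/4 - 9/2 + 3
= 3/4 = 0.75

0.75


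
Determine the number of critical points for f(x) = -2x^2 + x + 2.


Find where f'(x) = 0:
f'(x) = -4x + 1
Set f'(x) = 0:
-4x + 1 = 0
x = -1 / (-4) = 1/4
This is a linear equation in x, so there is exactly one solution.
Number of critical points: 1

1


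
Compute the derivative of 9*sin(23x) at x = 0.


Apply the chain rule to differentiate 9*sin(23x):
d/dx [9*sin(23x)]
= 9 * cos(23x) * d/dx(23x)
= 9 * 23 * cos(23x)
= 207 * cos(23x)
Evaluate at x = 0:
= 207 * cos(0)
= 207 * 1
= 207

207


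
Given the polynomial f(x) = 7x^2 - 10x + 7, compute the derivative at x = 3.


Differentiate term by term using power and sum rules:
f(x) = 7x^2 - 10x + 7
f'(x) = 14x - 10
Substitute x = 3:
f'(3) = 14 * 3 - 10
= 42 - 10
= 32

32


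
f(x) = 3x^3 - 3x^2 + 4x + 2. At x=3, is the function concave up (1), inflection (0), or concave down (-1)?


Concavity is determined by the sign of f''(x).
f(x) = 3x^3 - 3x^2 + 4x + 2
f'(x) = 9x^2 - 6x + 4
f''(x) = 18x - 6
f''(3) = 18 * 3 - 6
= 54 - 6
= 48
Since f''(3) > 0, the function is concave up (1)

1


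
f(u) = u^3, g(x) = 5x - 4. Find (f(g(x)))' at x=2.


Using the chain rule: (f(g(x)))' = f'(g(x)) * g'(x)
First, find g(2):
g(2) = 5 * 2 - 4 = 6
Next, f'(u) = 3u^2
And g'(x) = 5
So f'(g(2)) * g'(2)
= 3 * 6^2 * 5
= 3 * 36 * 5
= 540

540


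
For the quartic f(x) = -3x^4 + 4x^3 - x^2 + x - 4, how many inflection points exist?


Inflection points occur where f''(x) = 0 and concavity changes.
f(x) = -3x^4 + 4x^3 - x^2 + x - 4
f'(x) = -12x^3 + 12x^2 - 2x + 1
f''(x) = -36x^2 + 24x - 2
This is a quadratic in x. Use the discriminant to count real roots.
Discriminant = (24)^2 - 4 * (-36) * (-2)
= 576 - 288
= 288
Since discriminant > 0, f''(x) = 0 has 2 distinct real solutions.
A quadratic with two distinct real roots changes sign at each root, so concavity changes at both.
Number of inflection points: 2

2


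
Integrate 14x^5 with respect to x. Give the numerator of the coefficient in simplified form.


Apply the power rule for integration:
integral of ax^n dx = a/(n+1) * x^(n+1) + C
integral of 14x^5 dx
= 14/6 * x^6 + C
= 7/3 * x^6 + C
The coefficient in lowest terms is 7/3, and its numerator is 7

7


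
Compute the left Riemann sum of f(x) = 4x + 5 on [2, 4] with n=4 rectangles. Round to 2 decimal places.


Left Riemann sum uses left endpoints of each subinterval.
Interval: [2, 4], n = 4
dx = (4 - 2) / 4 = 1/2
Left endpoints: [2, 5/2, 3, 7/2]
f values: [13, 15, 17, 19]
Sum = dx * (sum of f values)
= 1/2 * 64
= 32 = 32.00

32.00


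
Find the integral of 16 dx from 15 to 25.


The integral of a constant k over [a, b] equals k * (b - a).
integral from 15 to 25 of 16 dx
= 16 * (25 - 15)
= 16 * 10
= 160

160


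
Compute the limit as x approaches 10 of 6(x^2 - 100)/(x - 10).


Direct substitution gives 0/0, so we factor the numerator.
Factor: 6(x^2 - 100) = 6 * (x - 10)(x + 10)
Cancel the common factor (x - 10):
6(x^2 - 100)/(x - 10) = 6 * (x + 10)
Now substitute x = 10:
= 6 * (10 + 10) = 120

120


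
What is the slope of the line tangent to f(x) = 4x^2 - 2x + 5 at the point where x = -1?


The slope of the tangent line equals f'(x) at the point.
f(x) = 4x^2 - 2x + 5
f'(x) = 8x - 2
At x = -1:
f'(-1) = 8 * (-1) - 2
= -8 - 2
= -10

-10


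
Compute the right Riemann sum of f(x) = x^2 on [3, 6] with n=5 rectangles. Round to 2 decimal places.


Right Riemann sum uses right endpoints of each subinterval.
Interval: [3, 6], n = 5
dx = (6 - 3) / 5 = 3/5
Right endpoints: [18/5, 21/5, 24/5, 27/5, 6]
f values: [324/25, 441/25, 576/25, 729/25, 36]
Sum = dx * (sum of f values)
= 3/5 * 594/5
= 1782/25 = 71.28

71.28


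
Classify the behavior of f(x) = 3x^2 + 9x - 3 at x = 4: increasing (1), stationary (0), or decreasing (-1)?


Compute f'(x) to determine behavior:
f'(x) = 6x + 9
f'(4) = 6 * 4 + 9
= 24 + 9
= 33
Since f'(4) > 0, the function is increasing (1)

1


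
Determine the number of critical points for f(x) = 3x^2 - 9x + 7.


Find where f'(x) = 0:
f'(x) = 6x - 9
Set f'(x) = 0:
6x - 9 = 0
x = 9 / 6 = 3/2
This is a linear equation in x, so there is exactly one solution.
Number of critical points: 1

1


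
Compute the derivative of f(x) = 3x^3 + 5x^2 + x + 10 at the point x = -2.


Differentiate f(x) = 3x^3 + 5x^2 + x + 10 term by term:
f'(x) = 9x^2 + 10x + 1
Substitute x = -2:
f'(-2) = 9 * (-2)^2 + 10 * (-2) + 1
= 36 - 20 + 1
= 17

17


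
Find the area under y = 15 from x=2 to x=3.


The area under a constant function y = 15 is a rectangle.
Width = 3 - 2 = 1
Height = 15
Area = width * height
= 1 * 15
= 15

15


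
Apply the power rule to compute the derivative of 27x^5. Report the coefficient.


We apply the power rule: d/dx [ax^n] = a*n * x^(n-1)
d/dx [27x^5]
= 27 * 5 * x^(5-1)
= 135x^4
The coefficient is 135

135


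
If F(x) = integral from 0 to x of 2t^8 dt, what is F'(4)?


By the Fundamental Theorem of Calculus (Part 1):
If F(x) = integral from 0 to x of f(t) dt, then F'(x) = f(x)
Here f(t) = 2t^8
So F'(x) = 2x^8
Evaluate at x = 4:
F'(4) = 2 * 4^8
= 2 * 65536
= 131072

131072


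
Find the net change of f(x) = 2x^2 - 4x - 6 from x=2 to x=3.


Net change = f(b) - f(a)
f(x) = 2x^2 - 4x - 6
Compute f(3):
f(3) = 2 * 3^2 - 4 * 3 - 6
= 18 - 12 - 6
= 0
Compute f(2):
f(2) = 2 * 2^2 - 4 * 2 - 6
= 8 - 8 - 6
= -6
Net change = 0 - (-6) = 6

6


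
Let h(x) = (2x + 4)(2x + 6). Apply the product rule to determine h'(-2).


Let u(x) = 2x + 4 and v(x) = 2x + 6
u'(x) = 2
v'(x) = 2
Product rule: h'(x) = u'(x)*v(x) + u(x)*v'(x)
= 2 * (2x + 6) + (2x + 4) * 2
At x = -2:
u(-2) = 2 * (-2) + 4 = 0
v(-2) = 2 * (-2) + 6 = 2
h'(-2) = 2 * 2 + 0 * 2
= 4 + 0
= 4

4


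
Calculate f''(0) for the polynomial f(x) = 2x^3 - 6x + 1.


First derivative:
f'(x) = 6x^2 - 6
Second derivative:
f''(x) = 12x
Substitute x = 0:
f''(0) = 12 * 0 + 0
= 0 + 0
= 0

0


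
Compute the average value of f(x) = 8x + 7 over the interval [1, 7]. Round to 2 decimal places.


Average value = 1/(b-a) * integral from a to b of f(x) dx
First compute the integral of 8x + 7:
F(x) = 4x^2 + 7x
F(7) = 4 * 49 + 7 * 7 = 245
F(1) = 4 * 1 + 7 * 1 = 11
Integral = 245 - 11 = 234
Average = 234 / (7 - 1) = 234 / 6
= 39 = 39.00

39.00


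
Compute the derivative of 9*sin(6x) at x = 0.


Apply the chain rule to differentiate 9*sin(6x):
d/dx [9*sin(6x)]
= 9 * cos(6x) * d/dx(6x)
= 9 * 6 * cos(6x)
= 54 * cos(6x)
Evaluate at x = 0:
= 54 * cos(0)
= 54 * 1
= 54

54


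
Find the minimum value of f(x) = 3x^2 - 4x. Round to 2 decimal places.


For a quadratic f(x) = ax^2 + bx + c with a > 0, the minimum is at the vertex.
Vertex x-coordinate: x = -b/(2a)
x = -(-4) / (2 * 3)
x = 4/6 = 2/3
Substitute back to find the minimum value:
f(2/3) = 3 * (2/3)^2 - 4 * (2/3) + 0
= 4/3 - 8/3 + 0
= -4/3 ≈ -1.33

-1.33


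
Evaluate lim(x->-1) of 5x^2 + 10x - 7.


Since polynomials are continuous, we use direct substitution.
lim(x->-1) of 5x^2 + 10x - 7
= 5 * (-1)^2 + 10 * (-1) - 7
= 5 - 10 - 7
= -12

-12


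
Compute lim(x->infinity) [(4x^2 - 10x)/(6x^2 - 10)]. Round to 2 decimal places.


For limits at infinity with equal-degree polynomials,
we compare leading coefficients.
Numerator leading term: 4x^2
Denominator leading term: 6x^2
Divide both by x^2:
lim = (4 - 10/x) / (6 - 10/x^2)
As x -> infinity, the 1/x and 1/x^2 terms vanish:
= 4/6 = 2/3 ≈ 0.67

0.67


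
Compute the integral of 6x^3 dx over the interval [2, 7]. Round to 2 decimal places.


Find the antiderivative of 6x^3:
F(x) = 6/4 * x^4
Apply the Fundamental Theorem of Calculus:
F(7) - F(2)
= 6/4 * 7^4 - 6/4 * 2^4
= 6/4 * (2401 - 16)
= 6/4 * 2385
= 7155/2 = 3577.50

3577.50


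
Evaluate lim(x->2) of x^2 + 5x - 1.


Since polynomials are continuous, we use direct substitution.
lim(x->2) of x^2 + 5x - 1
= 1 * 2^2 + 5 * 2 - 1
= 4 + 10 - 1
= 13

13


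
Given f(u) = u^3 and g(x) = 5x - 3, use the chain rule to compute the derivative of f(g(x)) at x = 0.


Using the chain rule: (f(g(x)))' = f'(g(x)) * g'(x)
First, find g(0):
g(0) = 5 * 0 - 3 = -3
Next, f'(u) = 3u^2
And g'(x) = 5
So f'(g(0)) * g'(0)
= 3 * (-3)^2 * 5
= 3 * 9 * 5
= 135

135


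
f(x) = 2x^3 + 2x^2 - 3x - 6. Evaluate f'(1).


Differentiate f(x) = 2x^3 + 2x^2 - 3x - 6 term by term:
f'(x) = 6x^2 + 4x - 3
Substitute x = 1:
f'(1) = 6 * 1^2 + 4 * 1 - 3
= 6 + 4 - 3
= 7

7


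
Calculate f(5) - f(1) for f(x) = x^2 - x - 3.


Net change = f(b) - f(a)
f(x) = x^2 - x - 3
Compute f(5):
f(5) = 1 * 5^2 - 1 * 5 - 3
= 25 - 5 - 3
= 17
Compute f(1):
f(1) = 1 * 1^2 - 1 * 1 - 3
= 1 - 1 - 3
= -3
Net change = 17 - (-3) = 20

20


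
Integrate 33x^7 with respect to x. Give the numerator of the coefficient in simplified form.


Apply the power rule for integration:
integral of ax^n dx = a/(n+1) * x^(n+1) + C
integral of 33x^7 dx
= 33/8 * x^8 + C
The coefficient in lowest terms is 33/8, and its numerator is 33

33


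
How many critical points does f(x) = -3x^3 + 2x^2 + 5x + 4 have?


Find where f'(x) = 0:
f(x) = -3x^3 + 2x^2 + 5x + 4
f'(x) = -9x^2 + 4x + 5
This is a quadratic in x. Use the discriminant to count real roots.
Discriminant = (4)^2 - 4 * (-9) * 5
= 16 - (-180)
= 196
Since discriminant > 0, f'(x) = 0 has 2 real solutions.
Number of critical points: 2

2


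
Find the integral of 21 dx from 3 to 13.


The integral of a constant k over [a, b] equals k * (b - a).
integral from 3 to 13 of 21 dx
= 21 * (13 - 3)
= 21 * 10
= 210

210


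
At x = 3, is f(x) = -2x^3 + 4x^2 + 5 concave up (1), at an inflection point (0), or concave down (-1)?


Concavity is determined by the sign of f''(x).
f(x) = -2x^3 + 4x^2 + 5
f'(x) = -6x^2 + 8x
f''(x) = -12x + 8
f''(3) = -12 * 3 + 8
= -36 + 8
= -28
Since f''(3) < 0, the function is concave down (-1)

-1


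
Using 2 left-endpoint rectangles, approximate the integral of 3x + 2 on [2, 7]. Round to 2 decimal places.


Left Riemann sum uses left endpoints of each subinterval.
Interval: [2, 7], n = 2
dx = (7 - 2) / 2 = 5/2
Left endpoints: [2, 9/2]
f values: [8, 31/2]
Sum = dx * (sum of f values)
= 5/2 * 47/2
= 235/4 = 58.75

58.75


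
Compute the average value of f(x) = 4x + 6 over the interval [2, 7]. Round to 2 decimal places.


Average value = 1/(b-a) * integral from a to b of f(x) dx
First compute the integral of 4x + 6:
F(x) = 2x^2 + 6x
F(7) = 2 * 49 + 6 * 7 = 140
F(2) = 2 * 4 + 6 * 2 = 20
Integral = 140 - 20 = 120
Average = 120 / (7 - 2) = 120 / 5
= 24 = 24.00

24.00


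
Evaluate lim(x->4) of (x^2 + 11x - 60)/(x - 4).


Direct substitution gives 0/0, so we factor the numerator.
Factor: (x^2 + 11x - 60) = (x - 4)(x + 15)
Cancel the common factor (x - 4):
(x^2 + 11x - 60)/(x - 4) = (x + 15)
Now substitute x = 4:
= (4) - (-15) = 19

19


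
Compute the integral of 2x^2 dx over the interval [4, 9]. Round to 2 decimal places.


Find the antiderivative of 2x^2:
F(x) = 2/3 * x^3
Apply the Fundamental Theorem of Calculus:
F(9) - F(4)
= 2/3 * 9^3 - 2/3 * 4^3
= 2/3 * (729 - 64)
= 2/3 * 665
= 1330/3 ≈ 443.33

443.33


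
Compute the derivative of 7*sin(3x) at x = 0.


Apply the chain rule to differentiate 7*sin(3x):
d/dx [7*sin(3x)]
= 7 * cos(3x) * d/dx(3x)
= 7 * 3 * cos(3x)
= 21 * cos(3x)
Evaluate at x = 0:
= 21 * cos(0)
= 21 * 1
= 21

21


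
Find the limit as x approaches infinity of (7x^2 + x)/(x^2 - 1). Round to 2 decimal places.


For limits at infinity with equal-degree polynomials,
we compare leading coefficients.
Numerator leading term: 7x^2
Denominator leading term: x^2
Divide both by x^2:
lim = (7 + 1/x) / (1 - 1/x^2)
As x -> infinity, the 1/x and 1/x^2 terms vanish:
= 7/1 = 7 = 7.00

7.00


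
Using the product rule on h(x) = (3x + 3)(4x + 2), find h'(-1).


Let u(x) = 3x + 3 and v(x) = 4x + 2
u'(x) = 3
v'(x) = 4
Product rule: h'(x) = u'(x)*v(x) + u(x)*v'(x)
= 3 * (4x + 2) + (3x + 3) * 4
At x = -1:
u(-1) = 3 * (-1) + 3 = 0
v(-1) = 4 * (-1) + 2 = -2
h'(-1) = 3 * (-2) + 0 * 4
= -6 + 0
= -6

-6


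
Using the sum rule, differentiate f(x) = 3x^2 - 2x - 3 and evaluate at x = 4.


Differentiate term by term using power and sum rules:
f(x) = 3x^2 - 2x - 3
f'(x) = 6x - 2
Substitute x = 4:
f'(4) = 6 * 4 - 2
= 24 - 2
= 22

22


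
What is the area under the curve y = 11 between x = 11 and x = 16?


The area under a constant function y = 11 is a rectangle.
Width = 16 - 11 = 5
Height = 11
Area = width * height
= 5 * 11
= 55

55


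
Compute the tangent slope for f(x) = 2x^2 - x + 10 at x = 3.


The slope of the tangent line equals f'(x) at the point.
f(x) = 2x^2 - x + 10
f'(x) = 4x - 1
At x = 3:
f'(3) = 4 * 3 - 1
= 12 - 1
= 11

11


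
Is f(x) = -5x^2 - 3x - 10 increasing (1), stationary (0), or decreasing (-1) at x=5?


Compute f'(x) to determine behavior:
f'(x) = -10x - 3
f'(5) = -10 * 5 - 3
= -50 - 3
= -53
Since f'(5) < 0, the function is decreasing (-1)

-1


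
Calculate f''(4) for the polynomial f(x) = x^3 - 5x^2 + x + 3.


First derivative:
f'(x) = 3x^2 - 10x + 1
Second derivative:
f''(x) = 6x - 10
Substitute x = 4:
f''(4) = 6 * 4 - 10
= 24 - 10
= 14

14


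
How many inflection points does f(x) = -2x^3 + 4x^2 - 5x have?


Inflection points occur where f''(x) = 0 and concavity changes.
f(x) = -2x^3 + 4x^2 - 5x
f'(x) = -6x^2 + 8x - 5
f''(x) = -12x + 8
Set f''(x) = 0:
-12x + 8 = 0
x = -8 / (-12) = 2/3
Since f''(x) is linear (degree 1), it changes sign at this point.
Therefore there is exactly 1 inflection point.

1


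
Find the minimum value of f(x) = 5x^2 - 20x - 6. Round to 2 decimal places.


For a quadratic f(x) = ax^2 + bx + c with a > 0, the minimum is at the vertex.
Vertex x-coordinate: x = -b/(2a)
x = -(-20) / (2 * 5)
x = 20/10 = 2
Substitute back to find the minimum value:
f(2) = 5 * 2^2 - 20 * 2 - 6
= 20 - 40 - 6
= -26 = -26.00

-26.00


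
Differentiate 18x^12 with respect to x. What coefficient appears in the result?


We apply the power rule: d/dx [ax^n] = a*n * x^(n-1)
d/dx [18x^12]
= 18 * 12 * x^(12-1)
= 216x^11
The coefficient is 216

216


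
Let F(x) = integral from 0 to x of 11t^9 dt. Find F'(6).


By the Fundamental Theorem of Calculus (Part 1):
If F(x) = integral from 0 to x of f(t) dt, then F'(x) = f(x)
Here f(t) = 11t^9
So F'(x) = 11x^9
Evaluate at x = 6:
F'(6) = 11 * 6^9
= 11 * 10077696
= 110854656

110854656
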